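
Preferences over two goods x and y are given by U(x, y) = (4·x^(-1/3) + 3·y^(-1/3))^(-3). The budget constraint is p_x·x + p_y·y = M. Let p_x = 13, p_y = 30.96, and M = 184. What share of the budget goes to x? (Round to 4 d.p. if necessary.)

MRS = MU_x/MU_y = (4/3)·(y/x)^(4/3). Set equal to p_x/p_y.
Hence y/x = ((3/4)·p_x/p_y)^(1/(4/3)), i.e. raised to the 0.75 power.
With the ratio pinned down, the budget gives x* = M/(p_x + p_y·(y/x)) and y* = (y/x)·x*.
Numerically y/x = 0.42039, so x* = 184/(13 + 30.96·0.42039) = 7.0728 and y* = 0.42039·7.0728 = 2.9733.
Expenditure on x: 13·7.0728 = 91.9459; share = 0.4997.

share on x = 0.4997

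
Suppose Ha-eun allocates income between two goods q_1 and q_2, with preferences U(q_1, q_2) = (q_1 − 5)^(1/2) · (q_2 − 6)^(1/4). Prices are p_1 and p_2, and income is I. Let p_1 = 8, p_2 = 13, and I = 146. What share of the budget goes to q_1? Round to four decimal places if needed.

This is Cobb-Douglas in (q_1−5, q_2−6): tangency gives 0.5·p_2·(q_2−6) = 0.25·p_1·(q_1−5).
After buying the subsistence bundle (5, 6), a share 2/3 of the remaining income goes to q_1: q_1* = 5 + 2/3·(I − 5p_1 − 6p_2)/p_1.
Discretionary income = 146 − 5·8 − 6·13 = 28; q_1* = 5 + 2/3·28/8 = 7.3333; q_2* = 6 + 1/3·28/13 = 6.7179.
Expenditure on q_1: 8·7.3333 = 58.6667; share = 0.4018.

share on q_1 = 0.4018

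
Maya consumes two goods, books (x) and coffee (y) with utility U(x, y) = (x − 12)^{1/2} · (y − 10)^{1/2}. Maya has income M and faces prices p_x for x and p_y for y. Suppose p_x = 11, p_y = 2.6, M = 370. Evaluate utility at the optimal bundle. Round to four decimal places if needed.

Let x' = x−12, y' = y−10. MRS = y'/x' = p_x/p_y.
Substituting into the budget: x* = 12 + 0.5·(M − 12·p_x − 10·p_y)/p_x, and y* = 10 + 0.5·(…)/p_y.
Discretionary income = 370 − 12·11 − 10·2.6 = 212; x* = 12 + 0.5·212/11 = 21.6364; y* = 10 + 0.5·212/2.6 = 50.7692.
Utility at the optimum: U(21.6364, 50.7692) = 19.8209.

V = 19.8209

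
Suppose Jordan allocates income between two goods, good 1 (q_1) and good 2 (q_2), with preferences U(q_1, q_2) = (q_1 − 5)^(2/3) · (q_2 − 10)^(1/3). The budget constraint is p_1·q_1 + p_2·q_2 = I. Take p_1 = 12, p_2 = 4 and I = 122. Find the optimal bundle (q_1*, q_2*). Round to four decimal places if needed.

q_1* = 6.2222, q_2* = 11.8333

Let q_1' = q_1−5, q_2' = q_2−10. MRS = 2·q_2'/q_1' = p_1/p_2.
Substituting into the budget: q_1* = 5 + 2/3·(I − 5·p_1 − 10·p_2)/p_1, and q_2* = 10 + 1/3·(…)/p_2.
Discretionary income = 122 − 5·12 − 10·4 = 22; q_1* = 5 + 2/3·22/12 = 6.2222; q_2* = 10 + 1/3·22/4 = 11.8333.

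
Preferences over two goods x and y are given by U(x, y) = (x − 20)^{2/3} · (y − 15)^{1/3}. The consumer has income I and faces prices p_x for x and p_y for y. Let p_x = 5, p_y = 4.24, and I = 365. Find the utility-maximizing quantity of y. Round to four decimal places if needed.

y* = 30.8333

After buying the subsistence bundle (20, 15), a share 2/3 of the remaining income goes to x: x* = 20 + 2/3·(I − 20p_x − 15p_y)/p_x.
Discretionary income = 365 − 20·5 − 15·4.24 = 201.4; y* = 15 + 1/3·201.4/4.24 = 30.8333.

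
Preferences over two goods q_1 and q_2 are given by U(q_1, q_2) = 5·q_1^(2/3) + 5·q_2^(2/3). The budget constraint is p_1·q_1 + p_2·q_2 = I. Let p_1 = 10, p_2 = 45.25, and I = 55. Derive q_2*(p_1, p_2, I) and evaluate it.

q_2* = 0.0566

MU_q_1 ∝ 5·q_1^(-1/3), MU_q_2 ∝ 5·q_2^(-1/3), so MRS = (q_2/q_1)^(1/3) = p_1/p_2.
Hence q_2/q_1 = (p_1/p_2)^(1/(1/3)), i.e. raised to the 3 power.
With the ratio pinned down, the budget gives q_1* = I/(p_1 + p_2·(q_2/q_1)) and q_2* = (q_2/q_1)·q_1*.
Numerically q_2/q_1 = 0.010793, so q_1* = 55/(10 + 45.25·0.010793) = 5.2439 and q_2* = 0.010793·5.2439 = 0.0566.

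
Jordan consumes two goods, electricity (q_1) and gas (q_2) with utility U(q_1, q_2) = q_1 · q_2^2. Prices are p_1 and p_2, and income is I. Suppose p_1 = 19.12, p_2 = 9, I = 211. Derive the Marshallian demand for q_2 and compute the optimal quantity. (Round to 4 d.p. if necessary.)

The MRS is (1/2)·q_2/q_1. Set MRS = p_1/p_2.
Rearranging, p_2·q_2 = 2·p_1·q_1. Substituting into the budget gives p_1·q_1·(1 + 2) = I.
Demand: q_1*(p_1,p_2,I) = 1/3·I/p_1 and q_2* = 2/3·I/p_2.
At p_1=19.12, p_2=9, I=211: q_2* = 2/3·211/9 = 15.6296.

q_2* = 15.6296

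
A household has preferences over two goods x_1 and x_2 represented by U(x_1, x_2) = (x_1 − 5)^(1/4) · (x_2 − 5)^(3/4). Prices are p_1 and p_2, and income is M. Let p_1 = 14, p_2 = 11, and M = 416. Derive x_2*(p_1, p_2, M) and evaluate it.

MRS = (1/3)·(x_2−5)/(x_1−5). Tangency with p_1/p_2 gives x_2−5 = 3·(p_1/p_2)·(x_1−5).
After buying the subsistence bundle (5, 5), a share 0.25 of the remaining income goes to x_1: x_1* = 5 + 0.25·(M − 5p_1 − 5p_2)/p_1.
Discretionary income = 416 − 5·14 − 5·11 = 291; x_2* = 5 + 0.75·291/11 = 24.8409.

x_2* = 24.8409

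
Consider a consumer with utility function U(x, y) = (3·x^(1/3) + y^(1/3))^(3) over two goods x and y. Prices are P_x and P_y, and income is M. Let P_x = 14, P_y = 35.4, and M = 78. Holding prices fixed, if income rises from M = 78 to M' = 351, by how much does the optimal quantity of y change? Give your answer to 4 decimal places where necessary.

MRS = MU_x/MU_y = 3·(y/x)^(2/3). Set equal to P_x/P_y.
Hence y/x = ((1/3)·P_x/P_y)^(1/(2/3)), i.e. raised to the 1.5 power.
With the ratio pinned down, the budget gives x* = M/(P_x + P_y·(y/x)) and y* = (y/x)·x*.
Numerically y/x = 0.047864, so x* = 78/(14 + 35.4·0.047864) = 4.9699 and y* = 0.047864·4.9699 = 0.2379.
At M' = 351: y* = 1.0705. Change: 1.0705 − 0.2379 = 0.8326.

Δy* = 0.8326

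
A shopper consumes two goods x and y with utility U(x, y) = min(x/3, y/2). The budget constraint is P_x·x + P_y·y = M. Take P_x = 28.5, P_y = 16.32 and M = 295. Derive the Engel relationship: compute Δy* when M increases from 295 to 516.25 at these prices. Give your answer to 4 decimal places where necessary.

Leontief preferences: the optimum is at the kink where x/3 = y/2, i.e. y = (2/3)·x.
Budget: P_x·x + P_y·(2/3)·x = M, so (3·P_x + 2·P_y)·x = 3·M.
Demand: x*(P_x,P_y,M) = 3·M/(3·P_x + 2·P_y), y* = 2·M/(3·P_x + 2·P_y).
Here 3·28.5 + 2·16.32 = 118.14, giving y* = 4.9941.
At M' = 516.25: y* = 8.7396. Change: 8.7396 − 4.9941 = 3.7456.

Δy* = 3.7456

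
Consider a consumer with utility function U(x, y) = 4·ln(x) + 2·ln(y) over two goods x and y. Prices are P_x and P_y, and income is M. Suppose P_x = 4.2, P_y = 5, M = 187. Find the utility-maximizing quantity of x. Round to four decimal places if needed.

x* = 29.6825

The MRS is 2·y/x. Set MRS = P_x/P_y.
Rearranging, P_y·y = (1/2)·P_x·x. Substituting into the budget gives P_x·x·(1 + (1/2)) = M.
Demand: x*(P_x,P_y,M) = 2/3·M/P_x and y* = 1/3·M/P_y.
At P_x=4.2, P_y=5, M=187: x* = 2/3·187/4.2 = 29.6825.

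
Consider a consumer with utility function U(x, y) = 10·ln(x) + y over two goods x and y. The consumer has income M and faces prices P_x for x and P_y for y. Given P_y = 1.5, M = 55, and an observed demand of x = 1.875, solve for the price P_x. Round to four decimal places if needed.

P_x = 8

MU_x = 10/x, MU_y = 1. Tangency: 10/x = P_x/P_y.
So x*(P_x,P_y) = 10·P_y/P_x, independent of income; and y* = (M − 10·P_y)/P_y.
Set x* = 1.875 in the demand function and solve for P_x: P_x = 8.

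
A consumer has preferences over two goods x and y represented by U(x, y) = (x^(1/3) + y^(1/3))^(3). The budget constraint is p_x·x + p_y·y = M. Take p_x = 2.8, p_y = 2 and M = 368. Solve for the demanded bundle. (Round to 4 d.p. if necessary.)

x* = 60.1995, y* = 99.7207

MU_x ∝ x^(-2/3), MU_y ∝ y^(-2/3), so MRS = (y/x)^(2/3) = p_x/p_y.
Solve for the ratio: y/x = [p_x/p_y]^(1.5).
Substitute y = (y/x)·x into the budget: x* = M/(p_x + p_y·(y/x)).
Numerically y/x = 1.656502, so x* = 368/(2.8 + 2·1.656502) = 60.1995 and y* = 1.656502·60.1995 = 99.7207.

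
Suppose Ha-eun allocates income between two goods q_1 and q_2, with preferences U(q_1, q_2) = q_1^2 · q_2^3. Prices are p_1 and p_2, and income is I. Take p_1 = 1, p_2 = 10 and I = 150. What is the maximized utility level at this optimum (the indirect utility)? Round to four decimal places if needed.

The MRS is (2/3)·q_2/q_1. Set MRS = p_1/p_2.
So 2·p_2·q_2 = 3·p_1·q_1; combined with the budget, a share 0.4 of income goes to q_1.
Demand: q_1*(p_1,p_2,I) = 0.4·I/p_1 and q_2* = 0.6·I/p_2.
At p_1=1, p_2=10, I=150: q_1* = 0.4·150/1 = 60, q_2* = 9.
Utility at the optimum: U(60, 9) = 2624400.

V = 2624400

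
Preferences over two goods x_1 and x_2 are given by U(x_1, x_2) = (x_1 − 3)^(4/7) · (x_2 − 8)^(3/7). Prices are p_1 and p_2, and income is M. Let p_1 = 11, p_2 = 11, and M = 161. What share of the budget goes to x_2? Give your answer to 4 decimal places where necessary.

This is Cobb-Douglas in (x_1−3, x_2−8): tangency gives 4/7·p_2·(x_2−8) = 3/7·p_1·(x_1−3).
After buying the subsistence bundle (3, 8), a share 4/7 of the remaining income goes to x_1: x_1* = 3 + 4/7·(M − 3p_1 − 8p_2)/p_1.
Discretionary income = 161 − 3·11 − 8·11 = 40; x_1* = 3 + 4/7·40/11 = 5.0779; x_2* = 8 + 3/7·40/11 = 9.5584.
Expenditure on x_2: 11·9.5584 = 105.1429; share = 0.6531.

share on x_2 = 0.6531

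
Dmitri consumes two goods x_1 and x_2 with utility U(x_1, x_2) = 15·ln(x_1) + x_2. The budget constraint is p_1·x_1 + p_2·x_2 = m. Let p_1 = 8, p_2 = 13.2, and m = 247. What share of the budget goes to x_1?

share on x_1 = 0.8016

Set MRS = p_1/p_2: (15/x_1)/1 = p_1/p_2.
So x_1*(p_1,p_2) = 15·p_2/p_1, independent of income; and x_2* = (m − 15·p_2)/p_2.
At the given prices: x_1* = 15·13.2/8 = 24.75, and x_2* = 3.7121.
Expenditure on x_1: 8·24.75 = 198; share = 0.8016.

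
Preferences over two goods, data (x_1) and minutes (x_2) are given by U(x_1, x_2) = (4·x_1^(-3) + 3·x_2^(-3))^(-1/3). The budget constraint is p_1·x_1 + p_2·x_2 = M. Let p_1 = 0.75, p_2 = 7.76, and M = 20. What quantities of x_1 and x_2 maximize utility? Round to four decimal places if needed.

x_1* = 4.1872, x_2* = 2.1726

With the ratio pinned down, the budget gives x_1* = M/(p_1 + p_2·(x_2/x_1)) and x_2* = (x_2/x_1)·x_1*.
Numerically x_2/x_1 = 0.518878, so x_1* = 20/(0.75 + 7.76·0.518878) = 4.1872 and x_2* = 0.518878·4.1872 = 2.1726.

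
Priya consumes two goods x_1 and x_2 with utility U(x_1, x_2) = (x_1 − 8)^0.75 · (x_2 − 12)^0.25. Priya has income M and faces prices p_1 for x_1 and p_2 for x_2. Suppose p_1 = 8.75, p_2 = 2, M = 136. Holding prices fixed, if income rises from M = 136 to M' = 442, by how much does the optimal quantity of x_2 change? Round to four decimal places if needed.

Δx_2* = 38.25

Let x_1' = x_1−8, x_2' = x_2−12. MRS = 3·x_2'/x_1' = p_1/p_2.
After buying the subsistence bundle (8, 12), a share 0.75 of the remaining income goes to x_1: x_1* = 8 + 0.75·(M − 8p_1 − 12p_2)/p_1.
Discretionary income = 136 − 8·8.75 − 12·2 = 42; x_2* = 12 + 0.25·42/2 = 17.25.
At M' = 442: x_2* = 55.5. Change: 55.5 − 17.25 = 38.25.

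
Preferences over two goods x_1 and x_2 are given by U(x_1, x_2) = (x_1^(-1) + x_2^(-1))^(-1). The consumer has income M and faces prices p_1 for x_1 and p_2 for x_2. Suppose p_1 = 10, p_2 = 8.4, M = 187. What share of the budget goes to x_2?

share on x_2 = 0.4782

MRS = MU_x_1/MU_x_2 = (x_2/x_1)^(2). Set equal to p_1/p_2.
Hence x_2/x_1 = (p_1/p_2)^(1/(2)), i.e. raised to the 0.5 power.
Substitute x_2 = (x_2/x_1)·x_1 into the budget: x_1* = M/(p_1 + p_2·(x_2/x_1)).
Numerically x_2/x_1 = 1.091089, so x_1* = 187/(10 + 8.4·1.091089) = 9.7573 and x_2* = 1.091089·9.7573 = 10.6461.
Expenditure on x_2: 8.4·10.6461 = 89.4271; share = 0.4782.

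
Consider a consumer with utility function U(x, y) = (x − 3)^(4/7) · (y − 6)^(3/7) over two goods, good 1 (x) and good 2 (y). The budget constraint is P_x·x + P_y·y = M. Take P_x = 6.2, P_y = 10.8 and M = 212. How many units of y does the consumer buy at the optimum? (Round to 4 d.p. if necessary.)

MRS = (4/3)·(y−6)/(x−3). Tangency with P_x/P_y gives y−6 = (3/4)·(P_x/P_y)·(x−3).
Substituting into the budget: x* = 3 + 4/7·(M − 3·P_x − 6·P_y)/P_x, and y* = 6 + 3/7·(…)/P_y.
Discretionary income = 212 − 3·6.2 − 6·10.8 = 128.6; y* = 6 + 3/7·128.6/10.8 = 11.1032.

y* = 11.1032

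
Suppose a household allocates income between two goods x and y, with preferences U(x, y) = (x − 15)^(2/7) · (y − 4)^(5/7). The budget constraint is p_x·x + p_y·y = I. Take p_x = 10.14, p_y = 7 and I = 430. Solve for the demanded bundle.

x* = 22.0414, y* = 29.5

After buying the subsistence bundle (15, 4), a share 2/7 of the remaining income goes to x: x* = 15 + 2/7·(I − 15p_x − 4p_y)/p_x.
Discretionary income = 430 − 15·10.14 − 4·7 = 249.9; x* = 15 + 2/7·249.9/10.14 = 22.0414; y* = 4 + 5/7·249.9/7 = 29.5.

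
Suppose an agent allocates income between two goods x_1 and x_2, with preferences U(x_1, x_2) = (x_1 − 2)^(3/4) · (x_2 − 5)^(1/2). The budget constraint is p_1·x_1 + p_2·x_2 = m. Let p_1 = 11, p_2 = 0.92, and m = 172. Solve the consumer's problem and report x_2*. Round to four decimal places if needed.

x_2* = 68.2174

Substituting into the budget: x_1* = 2 + 0.6·(m − 2·p_1 − 5·p_2)/p_1, and x_2* = 5 + 0.4·(…)/p_2.
Discretionary income = 172 − 2·11 − 5·0.92 = 145.4; x_2* = 5 + 0.4·145.4/0.92 = 68.2174.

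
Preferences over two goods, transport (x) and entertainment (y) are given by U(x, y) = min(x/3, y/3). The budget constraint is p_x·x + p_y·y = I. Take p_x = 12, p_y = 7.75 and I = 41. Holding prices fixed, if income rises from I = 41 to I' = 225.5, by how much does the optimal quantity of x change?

Demand: x*(p_x,p_y,I) = 3·I/(3·p_x + 3·p_y), y* = 3·I/(3·p_x + 3·p_y).
Here 3·12 + 3·7.75 = 59.25, giving x* = 2.0759.
At I' = 225.5: x* = 11.4177. Change: 11.4177 − 2.0759 = 9.3418.

Δx* = 9.3418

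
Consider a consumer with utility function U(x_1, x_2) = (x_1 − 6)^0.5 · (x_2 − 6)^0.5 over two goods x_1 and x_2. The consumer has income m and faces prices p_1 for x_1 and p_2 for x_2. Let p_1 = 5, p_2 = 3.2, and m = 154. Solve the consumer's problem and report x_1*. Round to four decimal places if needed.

x_1* = 16.48

This is Cobb-Douglas in (x_1−6, x_2−6): tangency gives 0.5·p_2·(x_2−6) = 0.5·p_1·(x_1−6).
Substituting into the budget: x_1* = 6 + 0.5·(m − 6·p_1 − 6·p_2)/p_1, and x_2* = 6 + 0.5·(…)/p_2.
Discretionary income = 154 − 6·5 − 6·3.2 = 104.8; x_1* = 6 + 0.5·104.8/5 = 16.48.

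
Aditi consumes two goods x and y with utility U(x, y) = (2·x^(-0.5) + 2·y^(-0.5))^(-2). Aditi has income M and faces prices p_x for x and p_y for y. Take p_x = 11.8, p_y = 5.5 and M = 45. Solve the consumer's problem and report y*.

y* = 3.5732

MRS = MU_x/MU_y = (y/x)^(1.5). Set equal to p_x/p_y.
Solve for the ratio: y/x = [p_x/p_y]^(2/3).
Substitute y = (y/x)·x into the budget: x* = M/(p_x + p_y·(y/x)).
Numerically y/x = 1.663462, so x* = 45/(11.8 + 5.5·1.663462) = 2.1481 and y* = 1.663462·2.1481 = 3.5732.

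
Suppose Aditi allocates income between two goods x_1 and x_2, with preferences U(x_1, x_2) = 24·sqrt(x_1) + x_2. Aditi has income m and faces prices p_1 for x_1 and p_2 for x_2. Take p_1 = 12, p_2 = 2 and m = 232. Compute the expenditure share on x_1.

MU_x_1 = 12/√x_1, MU_x_2 = 1. Tangency: 12/√x_1 = p_1/p_2.
Solve: √x_1 = 12·p_2/p_1, so x_1*(p_1,p_2) = (12·p_2/p_1)², and x_2* = (m − p_1·x_1*)/p_2.
Plugging in: x_1* = (12·2/12)² = 4, x_2* = 92.
Expenditure on x_1: 12·4 = 48; share = 0.2069.

share on x_1 = 0.2069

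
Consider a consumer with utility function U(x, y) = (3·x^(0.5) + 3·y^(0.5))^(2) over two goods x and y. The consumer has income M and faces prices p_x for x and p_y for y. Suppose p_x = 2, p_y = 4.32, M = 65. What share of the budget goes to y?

share on y = 0.3165

Substitute y = (y/x)·x into the budget: x* = M/(p_x + p_y·(y/x)).
Numerically y/x = 0.214335, so x* = 65/(2 + 4.32·0.214335) = 22.2152 and y* = 0.214335·22.2152 = 4.7615.
Expenditure on y: 4.32·4.7615 = 20.5696; share = 0.3165.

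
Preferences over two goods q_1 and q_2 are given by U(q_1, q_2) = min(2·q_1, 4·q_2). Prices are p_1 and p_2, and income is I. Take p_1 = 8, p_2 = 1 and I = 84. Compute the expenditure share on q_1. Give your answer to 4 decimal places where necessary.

share on q_1 = 0.9412

Leontief preferences: the optimum is at the kink where q_1/4 = q_2/2, i.e. q_2 = (1/2)·q_1.
Budget: p_1·q_1 + p_2·(1/2)·q_1 = I, so (4·p_1 + 2·p_2)·q_1 = 4·I.
Demand: q_1*(p_1,p_2,I) = 4·I/(4·p_1 + 2·p_2), q_2* = 2·I/(4·p_1 + 2·p_2).
Here 4·8 + 2·1 = 34, giving q_1* = 9.8824 and q_2* = 4.9412.
Expenditure on q_1: 8·9.8824 = 79.0588; share = 0.9412.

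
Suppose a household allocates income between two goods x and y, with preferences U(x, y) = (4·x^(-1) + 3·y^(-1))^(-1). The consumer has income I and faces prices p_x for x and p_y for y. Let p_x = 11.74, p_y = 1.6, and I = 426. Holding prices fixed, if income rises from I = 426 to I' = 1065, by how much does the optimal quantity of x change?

Δx* = 41.2434

Substitute y = (y/x)·x into the budget: x* = I/(p_x + p_y·(y/x)).
Numerically y/x = 2.345874, so x* = 426/(11.74 + 1.6·2.345874) = 27.4956.
At I' = 1065: x* = 68.739. Change: 68.739 − 27.4956 = 41.2434.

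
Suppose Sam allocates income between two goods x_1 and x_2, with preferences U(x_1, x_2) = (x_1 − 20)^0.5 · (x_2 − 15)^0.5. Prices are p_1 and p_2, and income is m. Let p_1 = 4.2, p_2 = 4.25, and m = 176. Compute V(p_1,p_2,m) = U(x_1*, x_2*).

MRS = (x_2−15)/(x_1−20). Tangency with p_1/p_2 gives x_2−15 = (p_1/p_2)·(x_1−20).
After buying the subsistence bundle (20, 15), a share 0.5 of the remaining income goes to x_1: x_1* = 20 + 0.5·(m − 20p_1 − 15p_2)/p_1.
Discretionary income = 176 − 20·4.2 − 15·4.25 = 28.25; x_1* = 20 + 0.5·28.25/4.2 = 23.3631; x_2* = 15 + 0.5·28.25/4.25 = 18.3235.
Utility at the optimum: U(23.3631, 18.3235) = 3.3433.

V = 3.3433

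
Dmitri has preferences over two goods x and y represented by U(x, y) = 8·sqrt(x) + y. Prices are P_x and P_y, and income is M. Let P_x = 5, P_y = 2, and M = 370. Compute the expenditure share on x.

Utility is quasi-linear in y; the FOC for x is 4/√x = P_x/P_y.
Solve: √x = 4·P_y/P_x, so x*(P_x,P_y) = (4·P_y/P_x)², and y* = (M − P_x·x*)/P_y.
Plugging in: x* = (4·2/5)² = 2.56, y* = 178.6.
Expenditure on x: 5·2.56 = 12.8; share = 0.0346.

share on x = 0.0346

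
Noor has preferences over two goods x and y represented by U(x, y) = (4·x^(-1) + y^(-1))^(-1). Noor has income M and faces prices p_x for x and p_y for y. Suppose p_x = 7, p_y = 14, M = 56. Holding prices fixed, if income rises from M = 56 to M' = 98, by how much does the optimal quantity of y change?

Δy* = 1.2426

From the CES first-order condition, 4·(y/x)^(2) = p_x/p_y.
Hence y/x = ((1/4)·p_x/p_y)^(1/(2)), i.e. raised to the 0.5 power.
Substitute y = (y/x)·x into the budget: x* = M/(p_x + p_y·(y/x)).
Numerically y/x = 0.353553, so x* = 56/(7 + 14·0.353553) = 4.6863 and y* = 0.353553·4.6863 = 1.6569.
At M' = 98: y* = 2.8995. Change: 2.8995 − 1.6569 = 1.2426.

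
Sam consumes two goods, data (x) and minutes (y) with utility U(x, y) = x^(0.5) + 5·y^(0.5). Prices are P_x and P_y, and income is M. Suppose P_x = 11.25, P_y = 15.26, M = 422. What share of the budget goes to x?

share on x = 0.0515

Numerically y/x = 13.587388, so x* = 422/(11.25 + 15.26·13.587388) = 1.9305 and y* = 13.587388·1.9305 = 26.2308.
Expenditure on x: 11.25·1.9305 = 21.7184; share = 0.0515.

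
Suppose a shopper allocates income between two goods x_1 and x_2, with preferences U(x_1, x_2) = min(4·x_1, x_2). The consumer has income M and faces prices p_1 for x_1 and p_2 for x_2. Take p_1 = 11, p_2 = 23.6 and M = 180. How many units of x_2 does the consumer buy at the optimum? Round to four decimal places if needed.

x_2* = 6.8311

Leontief preferences: the optimum is at the kink where x_1/1 = x_2/4, i.e. x_2 = 4·x_1.
Budget: p_1·x_1 + p_2·4·x_1 = M, so (p_1 + 4·p_2)·x_1 = M.
Demand: x_1*(p_1,p_2,M) = M/(p_1 + 4·p_2), x_2* = 4·M/(p_1 + 4·p_2).
Here 11 + 4·23.6 = 105.4, giving x_2* = 6.8311.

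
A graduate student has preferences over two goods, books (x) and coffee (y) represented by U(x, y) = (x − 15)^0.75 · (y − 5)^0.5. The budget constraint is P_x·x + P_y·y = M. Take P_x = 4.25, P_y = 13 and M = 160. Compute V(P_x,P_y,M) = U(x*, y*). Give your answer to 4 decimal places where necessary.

V = 2.985

After buying the subsistence bundle (15, 5), a share 0.6 of the remaining income goes to x: x* = 15 + 0.6·(M − 15P_x − 5P_y)/P_x.
Discretionary income = 160 − 15·4.25 − 5·13 = 31.25; x* = 15 + 0.6·31.25/4.25 = 19.4118; y* = 5 + 0.4·31.25/13 = 5.9615.
Utility at the optimum: U(19.4118, 5.9615) = 2.985.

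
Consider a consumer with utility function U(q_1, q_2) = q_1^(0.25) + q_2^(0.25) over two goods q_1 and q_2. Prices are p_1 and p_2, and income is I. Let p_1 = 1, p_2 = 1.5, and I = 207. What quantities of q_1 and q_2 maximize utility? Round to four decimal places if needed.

q_1* = 110.4836, q_2* = 64.3442

MRS = MU_q_1/MU_q_2 = (q_2/q_1)^(0.75). Set equal to p_1/p_2.
Solve for the ratio: q_2/q_1 = [p_1/p_2]^(4/3).
With the ratio pinned down, the budget gives q_1* = I/(p_1 + p_2·(q_2/q_1)) and q_2* = (q_2/q_1)·q_1*.
Numerically q_2/q_1 = 0.582387, so q_1* = 207/(1 + 1.5·0.582387) = 110.4836 and q_2* = 0.582387·110.4836 = 64.3442.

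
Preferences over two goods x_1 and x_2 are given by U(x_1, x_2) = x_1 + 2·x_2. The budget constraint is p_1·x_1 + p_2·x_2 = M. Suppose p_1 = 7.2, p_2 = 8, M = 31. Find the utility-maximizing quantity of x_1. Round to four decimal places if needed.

Linear utility — the consumer picks whichever good has higher MU/price: 1/7.2 = 0.1389 vs 2/8 = 0.25.
x_2 gives more utility per dollar, so spend all income on x_2: x_2* = M/p_2, x_1* = 0.
Numerically: x_1* = 0, x_2* = 3.875.

x_1* = 0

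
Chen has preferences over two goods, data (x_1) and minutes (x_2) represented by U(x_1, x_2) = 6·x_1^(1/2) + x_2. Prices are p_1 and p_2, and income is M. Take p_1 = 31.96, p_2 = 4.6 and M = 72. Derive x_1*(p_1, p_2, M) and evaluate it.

Set MRS = p_1/p_2: 3·x_1^(−1/2) = p_1/p_2.
Thus x_1* = (3·p_2/p_1)² — independent of M — with the rest of income spent on x_2.
Plugging in: x_1* = (3·4.6/31.96)² = 0.1864.

x_1* = 0.1864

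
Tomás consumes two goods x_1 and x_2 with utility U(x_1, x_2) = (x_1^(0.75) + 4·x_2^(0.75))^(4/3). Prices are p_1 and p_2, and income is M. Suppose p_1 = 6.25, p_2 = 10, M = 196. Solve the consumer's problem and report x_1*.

MU_x_1 ∝ x_1^(-0.25), MU_x_2 ∝ 4·x_2^(-0.25), so MRS = (1/4)·(x_2/x_1)^(0.25) = p_1/p_2.
Hence x_2/x_1 = (4·p_1/p_2)^(1/(0.25)), i.e. raised to the 4 power.
Substitute x_2 = (x_2/x_1)·x_1 into the budget: x_1* = M/(p_1 + p_2·(x_2/x_1)).
Numerically x_2/x_1 = 39.0625, so x_1* = 196/(6.25 + 10·39.0625) = 0.4939.

x_1* = 0.4939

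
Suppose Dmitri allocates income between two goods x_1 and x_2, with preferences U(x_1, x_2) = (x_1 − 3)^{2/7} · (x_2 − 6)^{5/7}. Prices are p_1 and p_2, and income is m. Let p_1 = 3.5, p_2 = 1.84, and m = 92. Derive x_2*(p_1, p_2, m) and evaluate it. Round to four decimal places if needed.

Discretionary income = 92 − 3·3.5 − 6·1.84 = 70.46; x_2* = 6 + 5/7·70.46/1.84 = 33.3525.

x_2* = 33.3525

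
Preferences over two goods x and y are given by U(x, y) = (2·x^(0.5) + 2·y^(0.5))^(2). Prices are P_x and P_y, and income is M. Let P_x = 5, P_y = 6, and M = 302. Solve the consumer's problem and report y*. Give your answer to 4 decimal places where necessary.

Substitute y = (y/x)·x into the budget: x* = M/(P_x + P_y·(y/x)).
Numerically y/x = 0.694444, so x* = 302/(5 + 6·0.694444) = 32.9455 and y* = 0.694444·32.9455 = 22.8788.

y* = 22.8788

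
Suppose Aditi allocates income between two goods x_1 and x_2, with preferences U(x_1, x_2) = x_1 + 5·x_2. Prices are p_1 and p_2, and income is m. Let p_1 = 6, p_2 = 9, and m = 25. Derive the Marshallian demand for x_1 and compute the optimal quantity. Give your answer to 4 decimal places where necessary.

Linear utility — the consumer picks whichever good has higher MU/price: 1/6 = 0.1667 vs 5/9 = 0.5556.
x_2 gives more utility per dollar, so spend all income on x_2: x_2* = m/p_2, x_1* = 0.
Numerically: x_1* = 0, x_2* = 2.7778.

x_1* = 0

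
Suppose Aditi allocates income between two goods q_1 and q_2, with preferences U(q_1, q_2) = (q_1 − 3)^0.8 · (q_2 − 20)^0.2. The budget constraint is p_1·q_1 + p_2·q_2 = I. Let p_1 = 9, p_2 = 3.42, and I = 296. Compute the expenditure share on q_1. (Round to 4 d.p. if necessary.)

share on q_1 = 0.6334

Let q_1' = q_1−3, q_2' = q_2−20. MRS = 4·q_2'/q_1' = p_1/p_2.
Substituting into the budget: q_1* = 3 + 0.8·(I − 3·p_1 − 20·p_2)/p_1, and q_2* = 20 + 0.2·(…)/p_2.
Discretionary income = 296 − 3·9 − 20·3.42 = 200.6; q_1* = 3 + 0.8·200.6/9 = 20.8311; q_2* = 20 + 0.2·200.6/3.42 = 31.731.
Expenditure on q_1: 9·20.8311 = 187.48; share = 0.6334.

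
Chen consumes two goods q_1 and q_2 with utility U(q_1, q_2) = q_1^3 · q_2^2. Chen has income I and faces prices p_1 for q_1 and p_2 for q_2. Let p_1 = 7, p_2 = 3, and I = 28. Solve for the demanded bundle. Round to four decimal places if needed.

MU_q_1/MU_q_2 = (3·q_2)/(2·q_1); tangency sets this equal to p_1/p_2.
Rearranging, p_2·q_2 = (2/3)·p_1·q_1. Substituting into the budget gives p_1·q_1·(1 + (2/3)) = I.
Demand: q_1*(p_1,p_2,I) = 0.6·I/p_1 and q_2* = 0.4·I/p_2.
At p_1=7, p_2=3, I=28: q_1* = 0.6·28/7 = 2.4, q_2* = 3.7333.

q_1* = 2.4, q_2* = 3.7333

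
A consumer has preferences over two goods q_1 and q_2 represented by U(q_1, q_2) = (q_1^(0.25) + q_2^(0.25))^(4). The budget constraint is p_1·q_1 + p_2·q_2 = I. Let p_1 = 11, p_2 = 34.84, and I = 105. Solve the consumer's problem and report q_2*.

q_2* = 1.2209

From the CES first-order condition, (q_2/q_1)^(0.75) = p_1/p_2.
Hence q_2/q_1 = (p_1/p_2)^(1/(0.75)), i.e. raised to the 4/3 power.
Substitute q_2 = (q_2/q_1)·q_1 into the budget: q_1* = I/(p_1 + p_2·(q_2/q_1)).
Numerically q_2/q_1 = 0.214991, so q_1* = 105/(11 + 34.84·0.214991) = 5.6787 and q_2* = 0.214991·5.6787 = 1.2209.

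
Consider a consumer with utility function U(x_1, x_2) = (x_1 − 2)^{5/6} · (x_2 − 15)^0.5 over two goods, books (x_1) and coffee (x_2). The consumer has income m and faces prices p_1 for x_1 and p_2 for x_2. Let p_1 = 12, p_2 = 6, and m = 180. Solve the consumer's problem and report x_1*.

Let x_1' = x_1−2, x_2' = x_2−15. MRS = (5/3)·x_2'/x_1' = p_1/p_2.
After buying the subsistence bundle (2, 15), a share 0.625 of the remaining income goes to x_1: x_1* = 2 + 0.625·(m − 2p_1 − 15p_2)/p_1.
Discretionary income = 180 − 2·12 − 15·6 = 66; x_1* = 2 + 0.625·66/12 = 5.4375.

x_1* = 5.4375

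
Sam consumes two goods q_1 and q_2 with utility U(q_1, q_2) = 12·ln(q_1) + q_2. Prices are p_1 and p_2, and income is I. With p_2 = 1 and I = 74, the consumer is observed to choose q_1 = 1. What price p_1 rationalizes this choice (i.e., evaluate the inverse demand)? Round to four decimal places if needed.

MU_q_1 = 12/q_1, MU_q_2 = 1. Tangency: 12/q_1 = p_1/p_2.
So q_1*(p_1,p_2) = 12·p_2/p_1, independent of income; and q_2* = (I − 12·p_2)/p_2.
Set q_1* = 1 in the demand function and solve for p_1: p_1 = 12.

p_1 = 12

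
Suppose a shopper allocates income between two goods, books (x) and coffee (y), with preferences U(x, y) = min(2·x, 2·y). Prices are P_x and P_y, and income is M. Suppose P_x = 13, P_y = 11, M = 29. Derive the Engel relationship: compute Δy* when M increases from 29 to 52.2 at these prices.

Δy* = 0.9667

With perfect complements, no substitution: consume in ratio x:y = 2:2.
Budget: P_x·x + P_y·x = M, so (2·P_x + 2·P_y)·x = 2·M.
Demand: x*(P_x,P_y,M) = 2·M/(2·P_x + 2·P_y), y* = 2·M/(2·P_x + 2·P_y).
Here 2·13 + 2·11 = 48, giving y* = 1.2083.
At M' = 52.2: y* = 2.175. Change: 2.175 − 1.2083 = 0.9667.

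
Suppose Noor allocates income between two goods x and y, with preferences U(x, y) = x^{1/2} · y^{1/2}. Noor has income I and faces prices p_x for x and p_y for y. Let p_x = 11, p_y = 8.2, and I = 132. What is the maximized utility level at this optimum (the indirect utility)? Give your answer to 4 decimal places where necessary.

V = 6.9493

Tangency: MRS = y/x = p_x/p_y.
Rearranging, p_y·y = p_x·x. Substituting into the budget gives p_x·x·(1 + 1) = I.
Demand: x*(p_x,p_y,I) = 0.5·I/p_x and y* = 0.5·I/p_y.
At p_x=11, p_y=8.2, I=132: x* = 0.5·132/11 = 6, y* = 8.0488.
Utility at the optimum: U(6, 8.0488) = 6.9493.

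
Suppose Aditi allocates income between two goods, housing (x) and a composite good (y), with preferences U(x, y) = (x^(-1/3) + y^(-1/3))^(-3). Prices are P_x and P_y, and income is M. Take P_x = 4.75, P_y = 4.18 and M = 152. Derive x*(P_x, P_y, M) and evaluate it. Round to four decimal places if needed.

x* = 16.2556

MU_x ∝ x^(-4/3), MU_y ∝ y^(-4/3), so MRS = (y/x)^(4/3) = P_x/P_y.
Hence y/x = (P_x/P_y)^(1/(4/3)), i.e. raised to the 0.75 power.
With the ratio pinned down, the budget gives x* = M/(P_x + P_y·(y/x)) and y* = (y/x)·x*.
Numerically y/x = 1.100622, so x* = 152/(4.75 + 4.18·1.100622) = 16.2556.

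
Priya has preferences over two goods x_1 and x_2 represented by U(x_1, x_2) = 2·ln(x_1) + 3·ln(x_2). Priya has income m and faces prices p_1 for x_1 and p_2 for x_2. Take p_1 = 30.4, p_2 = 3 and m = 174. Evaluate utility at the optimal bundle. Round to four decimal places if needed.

Demand: x_1*(p_1,p_2,m) = 0.4·m/p_1 and x_2* = 0.6·m/p_2.
At p_1=30.4, p_2=3, m=174: x_1* = 0.4·174/30.4 = 2.2895, x_2* = 34.8.
Utility at the optimum: U(2.2895, 34.8) = 12.3055.

V = 12.3055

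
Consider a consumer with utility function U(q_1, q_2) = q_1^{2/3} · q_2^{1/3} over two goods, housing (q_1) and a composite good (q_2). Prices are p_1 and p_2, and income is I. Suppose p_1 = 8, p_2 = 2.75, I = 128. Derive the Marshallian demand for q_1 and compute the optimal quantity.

At p_1=8, p_2=2.75, I=128: q_1* = 2/3·128/8 = 10.6667.

q_1* = 10.6667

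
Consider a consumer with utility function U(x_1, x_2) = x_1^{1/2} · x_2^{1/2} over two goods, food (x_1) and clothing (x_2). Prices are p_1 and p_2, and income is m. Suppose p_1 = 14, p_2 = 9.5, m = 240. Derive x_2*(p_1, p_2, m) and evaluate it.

The MRS is x_2/x_1. Set MRS = p_1/p_2.
So 0.5·p_2·x_2 = 0.5·p_1·x_1; combined with the budget, a share 0.5 of income goes to x_1.
Demand: x_1*(p_1,p_2,m) = 0.5·m/p_1 and x_2* = 0.5·m/p_2.
At p_1=14, p_2=9.5, m=240: x_2* = 0.5·240/9.5 = 12.6316.

x_2* = 12.6316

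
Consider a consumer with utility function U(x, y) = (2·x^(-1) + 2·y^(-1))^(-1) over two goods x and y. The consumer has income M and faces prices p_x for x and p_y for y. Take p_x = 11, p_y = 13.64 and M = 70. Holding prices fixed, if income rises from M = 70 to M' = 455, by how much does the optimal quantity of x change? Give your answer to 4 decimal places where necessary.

Δx* = 16.5598

MRS = MU_x/MU_y = (y/x)^(2). Set equal to p_x/p_y.
Solve for the ratio: y/x = [p_x/p_y]^(0.5).
With the ratio pinned down, the budget gives x* = M/(p_x + p_y·(y/x)) and y* = (y/x)·x*.
Numerically y/x = 0.898027, so x* = 70/(11 + 13.64·0.898027) = 3.0109.
At M' = 455: x* = 19.5707. Change: 19.5707 − 3.0109 = 16.5598.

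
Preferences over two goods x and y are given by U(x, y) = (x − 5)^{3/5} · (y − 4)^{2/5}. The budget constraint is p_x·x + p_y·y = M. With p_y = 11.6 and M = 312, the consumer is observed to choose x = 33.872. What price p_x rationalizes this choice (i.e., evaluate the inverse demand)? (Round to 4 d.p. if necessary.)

MRS = (3/2)·(y−4)/(x−5). Tangency with p_x/p_y gives y−4 = (2/3)·(p_x/p_y)·(x−5).
After buying the subsistence bundle (5, 4), a share 0.6 of the remaining income goes to x: x* = 5 + 0.6·(M − 5p_x − 4p_y)/p_x.
Set x* = 33.872 in the demand function and solve for p_x: p_x = 5.

p_x = 5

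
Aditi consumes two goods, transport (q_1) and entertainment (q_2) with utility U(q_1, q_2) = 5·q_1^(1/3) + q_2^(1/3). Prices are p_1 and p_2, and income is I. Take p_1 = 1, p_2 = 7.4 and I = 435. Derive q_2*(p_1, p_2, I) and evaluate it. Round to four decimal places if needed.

Numerically q_2/q_1 = 0.004443, so q_1* = 435/(1 + 7.4·0.004443) = 421.1526 and q_2* = 0.004443·421.1526 = 1.8713.

q_2* = 1.8713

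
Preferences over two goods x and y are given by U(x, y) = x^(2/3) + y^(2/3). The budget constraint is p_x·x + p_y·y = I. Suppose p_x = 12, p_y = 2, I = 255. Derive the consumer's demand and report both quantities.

x* = 0.5743, y* = 124.0541

From the CES first-order condition, (y/x)^(1/3) = p_x/p_y.
Solve for the ratio: y/x = [p_x/p_y]^(3).
Substitute y = (y/x)·x into the budget: x* = I/(p_x + p_y·(y/x)).
Numerically y/x = 216, so x* = 255/(12 + 2·216) = 0.5743 and y* = 216·0.5743 = 124.0541.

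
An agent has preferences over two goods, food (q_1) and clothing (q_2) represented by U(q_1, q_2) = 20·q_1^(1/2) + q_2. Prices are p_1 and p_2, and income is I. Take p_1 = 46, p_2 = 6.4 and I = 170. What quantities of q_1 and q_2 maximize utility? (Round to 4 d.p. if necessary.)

q_1* = 1.9357, q_2* = 12.6495

Utility is quasi-linear in q_2; the FOC for q_1 is 10/√q_1 = p_1/p_2.
Solve: √q_1 = 10·p_2/p_1, so q_1*(p_1,p_2) = (10·p_2/p_1)², and q_2* = (I − p_1·q_1*)/p_2.
Plugging in: q_1* = (10·6.4/46)² = 1.9357, q_2* = 12.6495.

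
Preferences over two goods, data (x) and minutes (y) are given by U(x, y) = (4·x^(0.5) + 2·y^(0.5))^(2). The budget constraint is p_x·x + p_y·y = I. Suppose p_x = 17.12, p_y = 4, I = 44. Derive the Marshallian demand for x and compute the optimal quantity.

MU_x ∝ 4·x^(-0.5), MU_y ∝ 2·y^(-0.5), so MRS = 2·(y/x)^(0.5) = p_x/p_y.
Hence y/x = ((1/2)·p_x/p_y)^(1/(0.5)), i.e. raised to the 2 power.
Substitute y = (y/x)·x into the budget: x* = I/(p_x + p_y·(y/x)).
Numerically y/x = 4.5796, so x* = 44/(17.12 + 4·4.5796) = 1.2416.

x* = 1.2416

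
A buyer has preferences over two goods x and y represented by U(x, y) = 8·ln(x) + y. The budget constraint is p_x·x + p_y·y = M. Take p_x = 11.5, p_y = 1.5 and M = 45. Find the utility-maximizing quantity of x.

x* = 1.0435

So x*(p_x,p_y) = 8·p_y/p_x, independent of income; and y* = (M − 8·p_y)/p_y.
At the given prices: x* = 8·1.5/11.5 = 1.0435.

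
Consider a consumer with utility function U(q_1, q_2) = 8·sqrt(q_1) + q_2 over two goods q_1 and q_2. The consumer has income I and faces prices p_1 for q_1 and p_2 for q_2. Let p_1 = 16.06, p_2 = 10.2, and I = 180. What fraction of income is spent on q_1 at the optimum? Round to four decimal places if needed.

share on q_1 = 0.5758

Utility is quasi-linear in q_2; the FOC for q_1 is 4/√q_1 = p_1/p_2.
Solve: √q_1 = 4·p_2/p_1, so q_1*(p_1,p_2) = (4·p_2/p_1)², and q_2* = (I − p_1·q_1*)/p_2.
Plugging in: q_1* = (4·10.2/16.06)² = 6.454, q_2* = 7.4852.
Expenditure on q_1: 16.06·6.454 = 103.6513; share = 0.5758.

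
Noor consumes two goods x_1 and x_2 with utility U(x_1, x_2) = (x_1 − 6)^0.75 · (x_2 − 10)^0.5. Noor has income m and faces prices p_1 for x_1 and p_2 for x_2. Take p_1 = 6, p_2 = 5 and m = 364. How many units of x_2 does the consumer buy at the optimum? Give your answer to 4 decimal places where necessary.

This is Cobb-Douglas in (x_1−6, x_2−10): tangency gives 0.75·p_2·(x_2−10) = 0.5·p_1·(x_1−6).
After buying the subsistence bundle (6, 10), a share 0.6 of the remaining income goes to x_1: x_1* = 6 + 0.6·(m − 6p_1 − 10p_2)/p_1.
Discretionary income = 364 − 6·6 − 10·5 = 278; x_2* = 10 + 0.4·278/5 = 32.24.

x_2* = 32.24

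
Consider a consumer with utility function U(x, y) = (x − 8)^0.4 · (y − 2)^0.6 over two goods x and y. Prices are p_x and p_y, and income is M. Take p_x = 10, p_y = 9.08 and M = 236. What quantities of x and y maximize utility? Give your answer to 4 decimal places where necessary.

MRS = (2/3)·(y−2)/(x−8). Tangency with p_x/p_y gives y−2 = (3/2)·(p_x/p_y)·(x−8).
Substituting into the budget: x* = 8 + 0.4·(M − 8·p_x − 2·p_y)/p_x, and y* = 2 + 0.6·(…)/p_y.
Discretionary income = 236 − 8·10 − 2·9.08 = 137.84; x* = 8 + 0.4·137.84/10 = 13.5136; y* = 2 + 0.6·137.84/9.08 = 11.1084.

x* = 13.5136, y* = 11.1084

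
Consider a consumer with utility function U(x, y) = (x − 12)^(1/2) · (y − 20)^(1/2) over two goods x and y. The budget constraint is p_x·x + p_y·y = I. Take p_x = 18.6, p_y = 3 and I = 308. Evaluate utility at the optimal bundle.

Let x' = x−12, y' = y−20. MRS = y'/x' = p_x/p_y.
Substituting into the budget: x* = 12 + 0.5·(I − 12·p_x − 20·p_y)/p_x, and y* = 20 + 0.5·(…)/p_y.
Discretionary income = 308 − 12·18.6 − 20·3 = 24.8; x* = 12 + 0.5·24.8/18.6 = 12.6667; y* = 20 + 0.5·24.8/3 = 24.1333.
Utility at the optimum: U(12.6667, 24.1333) = 1.66.

V = 1.66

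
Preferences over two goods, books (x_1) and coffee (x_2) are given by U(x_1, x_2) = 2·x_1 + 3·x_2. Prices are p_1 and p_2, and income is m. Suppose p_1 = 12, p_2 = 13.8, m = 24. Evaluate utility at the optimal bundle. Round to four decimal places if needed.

V = 5.2174

Linear utility — the consumer picks whichever good has higher MU/price: 2/12 = 0.1667 vs 3/13.8 = 0.2174.
x_2 gives more utility per dollar, so spend all income on x_2: x_2* = m/p_2, x_1* = 0.
Numerically: x_1* = 0, x_2* = 1.7391.
Utility at the optimum: U(0, 1.7391) = 5.2174.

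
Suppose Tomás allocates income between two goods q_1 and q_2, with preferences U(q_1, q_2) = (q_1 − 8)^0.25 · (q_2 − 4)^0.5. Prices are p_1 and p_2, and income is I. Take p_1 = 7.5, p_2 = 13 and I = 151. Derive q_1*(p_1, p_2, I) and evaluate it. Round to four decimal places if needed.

Let q_1' = q_1−8, q_2' = q_2−4. MRS = (1/2)·q_2'/q_1' = p_1/p_2.
After buying the subsistence bundle (8, 4), a share 1/3 of the remaining income goes to q_1: q_1* = 8 + 1/3·(I − 8p_1 − 4p_2)/p_1.
Discretionary income = 151 − 8·7.5 − 4·13 = 39; q_1* = 8 + 1/3·39/7.5 = 9.7333.

q_1* = 9.7333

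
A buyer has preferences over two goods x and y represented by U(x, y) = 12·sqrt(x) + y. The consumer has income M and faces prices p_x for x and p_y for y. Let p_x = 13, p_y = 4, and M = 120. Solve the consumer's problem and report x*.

x* = 3.4083

MU_x = 6/√x, MU_y = 1. Tangency: 6/√x = p_x/p_y.
Solve: √x = 6·p_y/p_x, so x*(p_x,p_y) = (6·p_y/p_x)², and y* = (M − p_x·x*)/p_y.
Plugging in: x* = (6·4/13)² = 3.4083.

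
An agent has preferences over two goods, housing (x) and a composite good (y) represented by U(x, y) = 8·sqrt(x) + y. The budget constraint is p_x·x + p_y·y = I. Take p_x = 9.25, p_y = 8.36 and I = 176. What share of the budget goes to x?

share on x = 0.6869

Utility is quasi-linear in y; the FOC for x is 4/√x = p_x/p_y.
Solve: √x = 4·p_y/p_x, so x*(p_x,p_y) = (4·p_y/p_x)², and y* = (I − p_x·x*)/p_y.
Plugging in: x* = (4·8.36/9.25)² = 13.0692, y* = 6.5921.
Expenditure on x: 9.25·13.0692 = 120.8901; share = 0.6869.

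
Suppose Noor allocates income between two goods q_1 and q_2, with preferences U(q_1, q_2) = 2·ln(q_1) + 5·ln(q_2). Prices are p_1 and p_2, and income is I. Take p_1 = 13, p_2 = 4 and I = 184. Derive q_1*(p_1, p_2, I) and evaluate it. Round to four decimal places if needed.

Demand: q_1*(p_1,p_2,I) = 2/7·I/p_1 and q_2* = 5/7·I/p_2.
At p_1=13, p_2=4, I=184: q_1* = 2/7·184/13 = 4.044.

q_1* = 4.044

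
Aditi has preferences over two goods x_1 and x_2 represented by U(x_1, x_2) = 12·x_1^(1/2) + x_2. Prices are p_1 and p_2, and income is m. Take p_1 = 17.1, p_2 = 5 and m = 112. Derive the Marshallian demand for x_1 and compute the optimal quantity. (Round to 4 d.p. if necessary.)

x_1* = 3.0779

MU_x_1 = 6/√x_1, MU_x_2 = 1. Tangency: 6/√x_1 = p_1/p_2.
Thus x_1* = (6·p_2/p_1)² — independent of m — with the rest of income spent on x_2.
Plugging in: x_1* = (6·5/17.1)² = 3.0779.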